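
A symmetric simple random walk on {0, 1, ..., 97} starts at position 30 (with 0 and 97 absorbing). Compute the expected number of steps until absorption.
E[τ | X_0 = 30] = 2010

Let v_k = E[τ | X_0 = k]. Boundary: v_0 = v_97 = 0. Recurrence: v_k = 1 + (v_{k-1} + v_{k+1})/2 for 1 ≤ k ≤ 96. The particular solution to v_k − (v_{k-1} + v_{k+1})/2 = 1 is v_k = −k^2. Adding homogeneous solution A + B k and matching boundaries gives v_k = k (97 − k). Substituting k = 30: v_30 = 30 · 67 = 2010.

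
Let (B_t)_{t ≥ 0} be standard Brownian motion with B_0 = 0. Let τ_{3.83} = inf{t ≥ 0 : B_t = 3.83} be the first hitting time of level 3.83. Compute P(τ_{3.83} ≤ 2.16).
P(τ_{3.83} ≤ 2.16) = 2(1 − Φ(3.83/√2.16)) = 2(1 − Φ(2.6060)) ≈ 0.0092

By the reflection principle for standard BM, P(τ_b ≤ t) = 2 · P(B_t ≥ b). Since B_t ~ N(0, t), P(B_t ≥ 3.83) = 1 − Φ(3.83/√t) = 1 − Φ(3.83/√2.16) = 1 − Φ(2.6060) ≈ 0.00458. Doubling: P(τ_{3.83} ≤ 2.16) ≈ 2 · 0.00458 = 0.00916 ≈ 0.0092.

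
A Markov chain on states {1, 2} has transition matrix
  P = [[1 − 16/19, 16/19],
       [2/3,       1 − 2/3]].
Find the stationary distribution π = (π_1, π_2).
π_1 = 19/43, π_2 = 24/43

Solve πP = π with π_1 + π_2 = 1. From πP = π: π_1 · (1 − 16/19) + π_2 · 2/3 = π_1 ⇒ π_2 · 2/3 = π_1 · 16/19 ⇒ π_2/π_1 = (16/19)/(2/3) = 24/19. Together with π_1 + π_2 = 1:
  π_1 = (2/3)/(16/19 + 2/3) = (2/3)/(86/57) = 19/43,
  π_2 = (16/19)/(16/19 + 2/3) = (16/19)/(86/57) = 24/43.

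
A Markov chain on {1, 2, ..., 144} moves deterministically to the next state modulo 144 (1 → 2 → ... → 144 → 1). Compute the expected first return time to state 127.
E[T_127 | X_0 = 127] = 144

The chain cycles deterministically, so starting at state 127 it returns in exactly 144 steps. Equivalently, the stationary distribution is uniform π_j = 1/144 for every state j, so by Kac's formula E[T_127] = 1/π_127 = 144.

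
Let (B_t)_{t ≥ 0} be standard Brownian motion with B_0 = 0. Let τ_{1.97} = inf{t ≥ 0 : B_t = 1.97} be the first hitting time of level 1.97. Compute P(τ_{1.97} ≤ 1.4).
P(τ_{1.97} ≤ 1.4) = 2(1 − Φ(1.97/√1.4)) = 2(1 − Φ(1.6650)) ≈ 0.0959

By the reflection principle for standard BM, P(τ_b ≤ t) = 2 · P(B_t ≥ b). Since B_t ~ N(0, t), P(B_t ≥ 1.97) = 1 − Φ(1.97/√t) = 1 − Φ(1.97/√1.4) = 1 − Φ(1.6650) ≈ 0.04796. Doubling: P(τ_{1.97} ≤ 1.4) ≈ 2 · 0.04796 = 0.09592 ≈ 0.0959.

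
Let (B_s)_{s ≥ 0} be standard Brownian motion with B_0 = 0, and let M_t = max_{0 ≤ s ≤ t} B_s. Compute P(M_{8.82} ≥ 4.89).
P(M_{8.82} ≥ 4.89) = 2·P(B_{8.82} ≥ 4.89) = 2(1 − Φ(4.89/√8.82)) ≈ 0.0997

By the reflection principle for Brownian motion, P(M_t ≥ a) = 2 · P(B_t ≥ a) for a ≥ 0. Since B_t ~ N(0, t), P(B_t ≥ 4.89) = 1 − Φ(4.89/√t) = 1 − Φ(4.89/√8.82) = 1 − Φ(1.6465). So
  P(M_{8.82} ≥ 4.89) = 2(1 − Φ(1.6465)) ≈ 0.0997.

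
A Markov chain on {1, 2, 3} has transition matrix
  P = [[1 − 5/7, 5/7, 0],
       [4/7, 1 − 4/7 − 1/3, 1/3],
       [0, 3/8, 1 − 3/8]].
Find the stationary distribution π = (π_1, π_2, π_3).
π = (36/121, 45/121, 40/121)

This is a birth-death chain on three states, which satisfies detailed balance: π_1 · P_{12} = π_2 · P_{21} and π_2 · P_{23} = π_3 · P_{32}.
From π_1 · 5/7 = π_2 · 4/7: π_2/π_1 = (5/7)/(4/7) = 5/4.
From π_2 · 1/3 = π_3 · 3/8: π_3/π_2 = (1/3)/(3/8) = 8/9.
Take π_1 proportional to 1; then unnormalized π = (1, 5/4, 10/9). Normalize by dividing by the sum 121/36:
  π = (36/121, 45/121, 40/121).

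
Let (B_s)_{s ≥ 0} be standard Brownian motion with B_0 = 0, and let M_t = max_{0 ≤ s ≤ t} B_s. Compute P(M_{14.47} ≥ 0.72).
P(M_{14.47} ≥ 0.72) = 2·P(B_{14.47} ≥ 0.72) = 2(1 − Φ(0.72/√14.47)) ≈ 0.8499

By the reflection principle for Brownian motion, P(M_t ≥ a) = 2 · P(B_t ≥ a) for a ≥ 0. Since B_t ~ N(0, t), P(B_t ≥ 0.72) = 1 − Φ(0.72/√t) = 1 − Φ(0.72/√14.47) = 1 − Φ(0.1893). So
  P(M_{14.47} ≥ 0.72) = 2(1 − Φ(0.1893)) ≈ 0.8499.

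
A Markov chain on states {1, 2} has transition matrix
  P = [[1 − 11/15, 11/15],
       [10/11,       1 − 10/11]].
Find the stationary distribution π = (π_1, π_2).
π_1 = 150/271, π_2 = 121/271

Solve πP = π with π_1 + π_2 = 1. From πP = π: π_1 · (1 − 11/15) + π_2 · 10/11 = π_1 ⇒ π_2 · 10/11 = π_1 · 11/15 ⇒ π_2/π_1 = (11/15)/(10/11) = 121/150. Together with π_1 + π_2 = 1:
  π_1 = (10/11)/(11/15 + 10/11) = (10/11)/(271/165) = 150/271,
  π_2 = (11/15)/(11/15 + 10/11) = (11/15)/(271/165) = 121/271.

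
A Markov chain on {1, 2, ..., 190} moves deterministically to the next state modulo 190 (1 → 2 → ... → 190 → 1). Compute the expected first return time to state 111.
E[T_111 | X_0 = 111] = 190

The chain cycles deterministically, so starting at state 111 it returns in exactly 190 steps. Equivalently, the stationary distribution is uniform π_j = 1/190 for every state j, so by Kac's formula E[T_111] = 1/π_111 = 190.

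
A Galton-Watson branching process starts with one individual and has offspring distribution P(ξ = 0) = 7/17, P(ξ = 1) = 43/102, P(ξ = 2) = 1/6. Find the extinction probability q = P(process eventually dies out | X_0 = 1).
q = 1

Mean offspring μ = 0·7/17 + 1·43/102 + 2·1/6 = 77/102 ≤ 1. For μ ≤ 1 with offspring not concentrated at 1, the Galton-Watson process goes extinct almost surely, so q = 1.
(Algebraic check: The pgf is f(s) = 7/17 + 43/102·s + 1/6·s². The extinction probability q is the smallest fixed point of f in [0, 1]. Setting s = f(s):
  1/6·s² + (43/102 − 1)·s + 7/17 = 0
  1/6·s² − (7/17 + 1/6)·s + 7/17 = 0
which factors as (s − 1)·(1/6·s − 7/17) = 0, giving roots s = 1 and s = (7/17)/(1/6) = 42/17. Since 42/17 ≥ 1, the smallest root in [0, 1] is s = 1.)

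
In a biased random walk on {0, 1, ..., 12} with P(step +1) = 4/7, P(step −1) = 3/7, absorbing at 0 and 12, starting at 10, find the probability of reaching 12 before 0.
P(hit 12 before 0) = (1 − (3/4)^10) / (1 − (3/4)^12) = 2261776/2320825

Let u_k denote P(reach 12 before 0 | start at k). Boundary: u_0 = 0, u_12 = 1. Recurrence: u_k = 4/7·u_{k+1} + 3/7·u_{k-1} for 1 ≤ k ≤ 11. Try u_k = A + B·r^k with r = q/p = (3/7)/(4/7) = 3/4. Substitution satisfies the recurrence; boundary conditions give:
  u_k = (1 − r^k) / (1 − r^N) = (1 − (3/4)^10) / (1 − (3/4)^12) = 2261776/2320825.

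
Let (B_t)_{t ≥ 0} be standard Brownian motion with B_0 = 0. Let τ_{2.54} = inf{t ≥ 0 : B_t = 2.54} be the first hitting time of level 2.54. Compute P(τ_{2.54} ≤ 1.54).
P(τ_{2.54} ≤ 1.54) = 2(1 − Φ(2.54/√1.54)) = 2(1 − Φ(2.0468)) ≈ 0.0407

By the reflection principle for standard BM, P(τ_b ≤ t) = 2 · P(B_t ≥ b). Since B_t ~ N(0, t), P(B_t ≥ 2.54) = 1 − Φ(2.54/√t) = 1 − Φ(2.54/√1.54) = 1 − Φ(2.0468) ≈ 0.02034. Doubling: P(τ_{2.54} ≤ 1.54) ≈ 2 · 0.02034 = 0.04068 ≈ 0.0407.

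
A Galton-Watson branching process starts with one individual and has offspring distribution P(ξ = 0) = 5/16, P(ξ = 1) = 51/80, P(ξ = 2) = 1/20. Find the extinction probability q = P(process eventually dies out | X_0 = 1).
q = 1

Mean offspring μ = 0·5/16 + 1·51/80 + 2·1/20 = 59/80 ≤ 1. For μ ≤ 1 with offspring not concentrated at 1, the Galton-Watson process goes extinct almost surely, so q = 1.
(Algebraic check: The pgf is f(s) = 5/16 + 51/80·s + 1/20·s². The extinction probability q is the smallest fixed point of f in [0, 1]. Setting s = f(s):
  1/20·s² + (51/80 − 1)·s + 5/16 = 0
  1/20·s² − (5/16 + 1/20)·s + 5/16 = 0
which factors as (s − 1)·(1/20·s − 5/16) = 0, giving roots s = 1 and s = (5/16)/(1/20) = 25/4. Since 25/4 ≥ 1, the smallest root in [0, 1] is s = 1.)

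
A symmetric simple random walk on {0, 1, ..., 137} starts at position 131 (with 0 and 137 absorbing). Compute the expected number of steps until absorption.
E[τ | X_0 = 131] = 786

Let v_k = E[τ | X_0 = k]. Boundary: v_0 = v_137 = 0. Recurrence: v_k = 1 + (v_{k-1} + v_{k+1})/2 for 1 ≤ k ≤ 136. The particular solution to v_k − (v_{k-1} + v_{k+1})/2 = 1 is v_k = −k^2. Adding homogeneous solution A + B k and matching boundaries gives v_k = k (137 − k). Substituting k = 131: v_131 = 131 · 6 = 786.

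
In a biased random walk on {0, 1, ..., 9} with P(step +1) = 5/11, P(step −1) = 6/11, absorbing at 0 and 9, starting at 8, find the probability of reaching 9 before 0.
P(hit 9 before 0) = (1 − (6/5)^8) / (1 − (6/5)^9) = 6444955/8124571

Let u_k denote P(reach 9 before 0 | start at k). Boundary: u_0 = 0, u_9 = 1. Recurrence: u_k = 5/11·u_{k+1} + 6/11·u_{k-1} for 1 ≤ k ≤ 8. Try u_k = A + B·r^k with r = q/p = (6/11)/(5/11) = 6/5. Substitution satisfies the recurrence; boundary conditions give:
  u_k = (1 − r^k) / (1 − r^N) = (1 − (6/5)^8) / (1 − (6/5)^9) = 6444955/8124571.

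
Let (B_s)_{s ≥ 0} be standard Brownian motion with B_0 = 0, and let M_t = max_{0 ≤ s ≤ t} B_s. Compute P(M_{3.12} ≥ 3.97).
P(M_{3.12} ≥ 3.97) = 2·P(B_{3.12} ≥ 3.97) = 2(1 − Φ(3.97/√3.12)) ≈ 0.0246

By the reflection principle for Brownian motion, P(M_t ≥ a) = 2 · P(B_t ≥ a) for a ≥ 0. Since B_t ~ N(0, t), P(B_t ≥ 3.97) = 1 − Φ(3.97/√t) = 1 − Φ(3.97/√3.12) = 1 − Φ(2.2476). So
  P(M_{3.12} ≥ 3.97) = 2(1 − Φ(2.2476)) ≈ 0.0246.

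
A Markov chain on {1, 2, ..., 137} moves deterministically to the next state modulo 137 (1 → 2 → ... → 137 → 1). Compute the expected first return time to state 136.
E[T_136 | X_0 = 136] = 137

The chain cycles deterministically, so starting at state 136 it returns in exactly 137 steps. Equivalently, the stationary distribution is uniform π_j = 1/137 for every state j, so by Kac's formula E[T_136] = 1/π_136 = 137.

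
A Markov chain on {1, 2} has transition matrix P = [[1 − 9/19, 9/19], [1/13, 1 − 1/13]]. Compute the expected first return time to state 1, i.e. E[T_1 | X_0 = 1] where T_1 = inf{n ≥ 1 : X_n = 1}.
E[T_1 | X_0 = 1] = 1/π_1 = 136/19

For an irreducible recurrent Markov chain with stationary distribution π, E[T_i | X_0 = i] = 1/π_i (Kac's formula). Here π_1 = (1/13)/(9/19 + 1/13) = (1/13)/(136/247) = 19/136, so E[T_1 | X_0 = 1] = 1/π_1 = (9/19 + 1/13)/(1/13) = (136/247)/(1/13) = 136/19.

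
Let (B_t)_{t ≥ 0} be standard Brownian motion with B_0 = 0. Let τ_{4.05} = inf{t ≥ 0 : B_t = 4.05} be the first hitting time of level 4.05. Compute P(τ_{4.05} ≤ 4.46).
P(τ_{4.05} ≤ 4.46) = 2(1 − Φ(4.05/√4.46)) = 2(1 − Φ(1.9177)) ≈ 0.0551

By the reflection principle for standard BM, P(τ_b ≤ t) = 2 · P(B_t ≥ b). Since B_t ~ N(0, t), P(B_t ≥ 4.05) = 1 − Φ(4.05/√t) = 1 − Φ(4.05/√4.46) = 1 − Φ(1.9177) ≈ 0.02757. Doubling: P(τ_{4.05} ≤ 4.46) ≈ 2 · 0.02757 = 0.05514 ≈ 0.0551.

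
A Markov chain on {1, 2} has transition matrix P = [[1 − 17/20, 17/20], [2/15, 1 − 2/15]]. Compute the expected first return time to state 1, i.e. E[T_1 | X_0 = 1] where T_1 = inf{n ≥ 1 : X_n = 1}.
E[T_1 | X_0 = 1] = 1/π_1 = 59/8

For an irreducible recurrent Markov chain with stationary distribution π, E[T_i | X_0 = i] = 1/π_i (Kac's formula). Here π_1 = (2/15)/(17/20 + 2/15) = (2/15)/(59/60) = 8/59, so E[T_1 | X_0 = 1] = 1/π_1 = (17/20 + 2/15)/(2/15) = (59/60)/(2/15) = 59/8.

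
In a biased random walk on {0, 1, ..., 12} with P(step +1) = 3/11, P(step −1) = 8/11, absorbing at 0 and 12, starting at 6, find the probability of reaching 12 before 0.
P(hit 12 before 0) = (1 − (8/3)^6) / (1 − (8/3)^12) = 729/262873

Let u_k denote P(reach 12 before 0 | start at k). Boundary: u_0 = 0, u_12 = 1. Recurrence: u_k = 3/11·u_{k+1} + 8/11·u_{k-1} for 1 ≤ k ≤ 11. Try u_k = A + B·r^k with r = q/p = (8/11)/(3/11) = 8/3. Substitution satisfies the recurrence; boundary conditions give:
  u_k = (1 − r^k) / (1 − r^N) = (1 − (8/3)^6) / (1 − (8/3)^12) = 729/262873.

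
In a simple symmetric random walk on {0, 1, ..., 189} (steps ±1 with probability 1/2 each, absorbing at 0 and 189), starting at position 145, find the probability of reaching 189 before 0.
P(hit 189 before 0) = 145/189

Let u_k = P(hit 189 before 0 | start at k). Then u_0 = 0, u_189 = 1, and u_k = u_{k-1}/2 + u_{k+1}/2 for 1 ≤ k ≤ 188. This harmonic recurrence is solved by u_k = k/189, giving u_145 = 145/189.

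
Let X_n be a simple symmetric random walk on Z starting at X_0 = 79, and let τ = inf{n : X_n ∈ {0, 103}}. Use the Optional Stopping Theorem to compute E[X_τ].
E[X_τ] = 79

X_n is a martingale and τ is a bounded-mean stopping time (indeed τ is finite a.s. with bounded expectation since the walk is in a bounded region). By the OST, E[X_τ] = E[X_0] = 79. Equivalently: E[X_τ] = 103 · P(hit 103 first) + 0 · P(hit 0 first) = 103 · (79/103) = 79.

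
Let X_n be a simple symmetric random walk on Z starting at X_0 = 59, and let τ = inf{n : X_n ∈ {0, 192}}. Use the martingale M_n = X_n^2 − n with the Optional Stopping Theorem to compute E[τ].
E[τ] = 7847

M_n = X_n^2 − n is a martingale (since E[X_{n+1}^2 | F_n] = X_n^2 + 1). By OST (τ has finite mean in a bounded region), E[M_τ] = E[M_0] = X_0^2 − 0 = 59^2 = 3481. Also E[M_τ] = E[X_τ^2] − E[τ]. The walk exits at 0 or 192, with P(hit 192 first) = 59/192, so E[X_τ^2] = 192^2 · 59/192 + 0 = 11328. Thus E[τ] = E[X_τ^2] − E[M_τ] = 11328 − 3481 = 7847 = 59(192 − 59) = 7847.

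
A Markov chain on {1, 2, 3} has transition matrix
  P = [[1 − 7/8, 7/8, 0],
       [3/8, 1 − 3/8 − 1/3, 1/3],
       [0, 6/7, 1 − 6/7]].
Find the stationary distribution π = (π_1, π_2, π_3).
π = (54/229, 126/229, 49/229)

This is a birth-death chain on three states, which satisfies detailed balance: π_1 · P_{12} = π_2 · P_{21} and π_2 · P_{23} = π_3 · P_{32}.
From π_1 · 7/8 = π_2 · 3/8: π_2/π_1 = (7/8)/(3/8) = 7/3.
From π_2 · 1/3 = π_3 · 6/7: π_3/π_2 = (1/3)/(6/7) = 7/18.
Take π_1 proportional to 1; then unnormalized π = (1, 7/3, 49/54). Normalize by dividing by the sum 229/54:
  π = (54/229, 126/229, 49/229).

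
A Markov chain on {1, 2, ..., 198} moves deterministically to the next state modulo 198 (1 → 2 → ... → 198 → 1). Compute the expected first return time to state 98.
E[T_98 | X_0 = 98] = 198

The chain cycles deterministically, so starting at state 98 it returns in exactly 198 steps. Equivalently, the stationary distribution is uniform π_j = 1/198 for every state j, so by Kac's formula E[T_98] = 1/π_98 = 198.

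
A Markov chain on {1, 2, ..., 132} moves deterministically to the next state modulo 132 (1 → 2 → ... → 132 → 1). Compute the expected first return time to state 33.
E[T_33 | X_0 = 33] = 132

The chain cycles deterministically, so starting at state 33 it returns in exactly 132 steps. Equivalently, the stationary distribution is uniform π_j = 1/132 for every state j, so by Kac's formula E[T_33] = 1/π_33 = 132.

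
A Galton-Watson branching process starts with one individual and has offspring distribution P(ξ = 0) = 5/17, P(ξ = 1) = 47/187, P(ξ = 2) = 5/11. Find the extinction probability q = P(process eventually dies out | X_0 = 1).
q = 11/17

The pgf is f(s) = 5/17 + 47/187·s + 5/11·s². The extinction probability q is the smallest fixed point of f in [0, 1]. Setting s = f(s):
  5/11·s² + (47/187 − 1)·s + 5/17 = 0
  5/11·s² − (5/17 + 5/11)·s + 5/17 = 0
which factors as (s − 1)·(5/11·s − 5/17) = 0, giving roots s = 1 and s = (5/17)/(5/11) = 11/17.
Mean offspring μ = 47/187 + 2·5/11 = 217/187 > 1 (supercritical), so q < 1. The extinction probability is the smaller root: q = (5/17)/(5/11) = 11/17.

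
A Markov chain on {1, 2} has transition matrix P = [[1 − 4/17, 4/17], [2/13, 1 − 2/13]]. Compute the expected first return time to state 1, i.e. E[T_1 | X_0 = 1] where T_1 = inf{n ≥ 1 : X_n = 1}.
E[T_1 | X_0 = 1] = 1/π_1 = 43/17

For an irreducible recurrent Markov chain with stationary distribution π, E[T_i | X_0 = i] = 1/π_i (Kac's formula). Here π_1 = (2/13)/(4/17 + 2/13) = (2/13)/(86/221) = 17/43, so E[T_1 | X_0 = 1] = 1/π_1 = (4/17 + 2/13)/(2/13) = (86/221)/(2/13) = 43/17.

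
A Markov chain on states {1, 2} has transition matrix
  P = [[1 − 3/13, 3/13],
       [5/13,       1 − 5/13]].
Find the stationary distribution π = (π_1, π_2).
π_1 = 5/8, π_2 = 3/8

Solve πP = π with π_1 + π_2 = 1. From πP = π: π_1 · (1 − 3/13) + π_2 · 5/13 = π_1 ⇒ π_2 · 5/13 = π_1 · 3/13 ⇒ π_2/π_1 = (3/13)/(5/13) = 3/5. Together with π_1 + π_2 = 1:
  π_1 = (5/13)/(3/13 + 5/13) = (5/13)/(8/13) = 5/8,
  π_2 = (3/13)/(3/13 + 5/13) = (3/13)/(8/13) = 3/8.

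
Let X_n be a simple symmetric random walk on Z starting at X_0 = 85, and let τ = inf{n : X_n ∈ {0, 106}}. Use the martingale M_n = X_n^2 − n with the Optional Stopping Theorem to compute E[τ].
E[τ] = 1785

M_n = X_n^2 − n is a martingale (since E[X_{n+1}^2 | F_n] = X_n^2 + 1). By OST (τ has finite mean in a bounded region), E[M_τ] = E[M_0] = X_0^2 − 0 = 85^2 = 7225. Also E[M_τ] = E[X_τ^2] − E[τ]. The walk exits at 0 or 106, with P(hit 106 first) = 85/106, so E[X_τ^2] = 106^2 · 85/106 + 0 = 9010. Thus E[τ] = E[X_τ^2] − E[M_τ] = 9010 − 7225 = 1785 = 85(106 − 85) = 1785.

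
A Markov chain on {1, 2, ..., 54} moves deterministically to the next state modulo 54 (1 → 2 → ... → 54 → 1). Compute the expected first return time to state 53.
E[T_53 | X_0 = 53] = 54

The chain cycles deterministically, so starting at state 53 it returns in exactly 54 steps. Equivalently, the stationary distribution is uniform π_j = 1/54 for every state j, so by Kac's formula E[T_53] = 1/π_53 = 54.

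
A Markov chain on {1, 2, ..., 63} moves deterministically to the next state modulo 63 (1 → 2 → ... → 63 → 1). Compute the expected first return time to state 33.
E[T_33 | X_0 = 33] = 63

The chain cycles deterministically, so starting at state 33 it returns in exactly 63 steps. Equivalently, the stationary distribution is uniform π_j = 1/63 for every state j, so by Kac's formula E[T_33] = 1/π_33 = 63.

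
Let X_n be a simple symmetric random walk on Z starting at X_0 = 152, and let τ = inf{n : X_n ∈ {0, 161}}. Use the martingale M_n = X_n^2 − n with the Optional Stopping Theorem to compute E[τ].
E[τ] = 1368

M_n = X_n^2 − n is a martingale (since E[X_{n+1}^2 | F_n] = X_n^2 + 1). By OST (τ has finite mean in a bounded region), E[M_τ] = E[M_0] = X_0^2 − 0 = 152^2 = 23104. Also E[M_τ] = E[X_τ^2] − E[τ]. The walk exits at 0 or 161, with P(hit 161 first) = 152/161, so E[X_τ^2] = 161^2 · 152/161 + 0 = 24472. Thus E[τ] = E[X_τ^2] − E[M_τ] = 24472 − 23104 = 1368 = 152(161 − 152) = 1368.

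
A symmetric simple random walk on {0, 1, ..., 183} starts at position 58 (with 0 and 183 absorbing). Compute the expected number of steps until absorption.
E[τ | X_0 = 58] = 7250

Let v_k = E[τ | X_0 = k]. Boundary: v_0 = v_183 = 0. Recurrence: v_k = 1 + (v_{k-1} + v_{k+1})/2 for 1 ≤ k ≤ 182. The particular solution to v_k − (v_{k-1} + v_{k+1})/2 = 1 is v_k = −k^2. Adding homogeneous solution A + B k and matching boundaries gives v_k = k (183 − k). Substituting k = 58: v_58 = 58 · 125 = 7250.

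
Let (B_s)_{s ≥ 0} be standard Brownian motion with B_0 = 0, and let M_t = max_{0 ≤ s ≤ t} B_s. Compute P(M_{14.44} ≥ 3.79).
P(M_{14.44} ≥ 3.79) = 2·P(B_{14.44} ≥ 3.79) = 2(1 − Φ(3.79/√14.44)) ≈ 0.3186

By the reflection principle for Brownian motion, P(M_t ≥ a) = 2 · P(B_t ≥ a) for a ≥ 0. Since B_t ~ N(0, t), P(B_t ≥ 3.79) = 1 − Φ(3.79/√t) = 1 − Φ(3.79/√14.44) = 1 − Φ(0.9974). So
  P(M_{14.44} ≥ 3.79) = 2(1 − Φ(0.9974)) ≈ 0.3186.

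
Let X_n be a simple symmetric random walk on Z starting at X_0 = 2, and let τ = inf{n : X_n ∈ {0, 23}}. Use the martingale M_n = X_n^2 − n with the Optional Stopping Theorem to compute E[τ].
E[τ] = 42

M_n = X_n^2 − n is a martingale (since E[X_{n+1}^2 | F_n] = X_n^2 + 1). By OST (τ has finite mean in a bounded region), E[M_τ] = E[M_0] = X_0^2 − 0 = 2^2 = 4. Also E[M_τ] = E[X_τ^2] − E[τ]. The walk exits at 0 or 23, with P(hit 23 first) = 2/23, so E[X_τ^2] = 23^2 · 2/23 + 0 = 46. Thus E[τ] = E[X_τ^2] − E[M_τ] = 46 − 4 = 42 = 2(23 − 2) = 42.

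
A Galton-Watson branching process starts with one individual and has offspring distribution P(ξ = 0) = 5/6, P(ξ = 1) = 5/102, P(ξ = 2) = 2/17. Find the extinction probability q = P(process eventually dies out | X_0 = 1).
q = 1

Mean offspring μ = 0·5/6 + 1·5/102 + 2·2/17 = 29/102 ≤ 1. For μ ≤ 1 with offspring not concentrated at 1, the Galton-Watson process goes extinct almost surely, so q = 1.
(Algebraic check: The pgf is f(s) = 5/6 + 5/102·s + 2/17·s². The extinction probability q is the smallest fixed point of f in [0, 1]. Setting s = f(s):
  2/17·s² + (5/102 − 1)·s + 5/6 = 0
  2/17·s² − (5/6 + 2/17)·s + 5/6 = 0
which factors as (s − 1)·(2/17·s − 5/6) = 0, giving roots s = 1 and s = (5/6)/(2/17) = 85/12. Since 85/12 ≥ 1, the smallest root in [0, 1] is s = 1.)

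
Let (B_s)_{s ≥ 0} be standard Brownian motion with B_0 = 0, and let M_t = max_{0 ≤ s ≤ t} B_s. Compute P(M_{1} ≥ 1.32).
P(M_{1} ≥ 1.32) = 2·P(B_{1} ≥ 1.32) = 2(1 − Φ(1.32/√1)) ≈ 0.1868

By the reflection principle for Brownian motion, P(M_t ≥ a) = 2 · P(B_t ≥ a) for a ≥ 0. Since B_t ~ N(0, t), P(B_t ≥ 1.32) = 1 − Φ(1.32/√t) = 1 − Φ(1.32/√1) = 1 − Φ(1.3200). So
  P(M_{1} ≥ 1.32) = 2(1 − Φ(1.3200)) ≈ 0.1868.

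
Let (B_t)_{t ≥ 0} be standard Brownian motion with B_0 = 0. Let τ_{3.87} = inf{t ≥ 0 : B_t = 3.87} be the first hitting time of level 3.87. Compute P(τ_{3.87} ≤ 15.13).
P(τ_{3.87} ≤ 15.13) = 2(1 − Φ(3.87/√15.13)) = 2(1 − Φ(0.9949)) ≈ 0.3198

By the reflection principle for standard BM, P(τ_b ≤ t) = 2 · P(B_t ≥ b). Since B_t ~ N(0, t), P(B_t ≥ 3.87) = 1 − Φ(3.87/√t) = 1 − Φ(3.87/√15.13) = 1 − Φ(0.9949) ≈ 0.15989. Doubling: P(τ_{3.87} ≤ 15.13) ≈ 2 · 0.15989 = 0.31978 ≈ 0.3198.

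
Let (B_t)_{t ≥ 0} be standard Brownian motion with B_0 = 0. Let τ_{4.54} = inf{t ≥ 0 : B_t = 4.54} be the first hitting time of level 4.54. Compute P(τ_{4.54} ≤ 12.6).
P(τ_{4.54} ≤ 12.6) = 2(1 − Φ(4.54/√12.6)) = 2(1 − Φ(1.2790)) ≈ 0.2009

By the reflection principle for standard BM, P(τ_b ≤ t) = 2 · P(B_t ≥ b). Since B_t ~ N(0, t), P(B_t ≥ 4.54) = 1 − Φ(4.54/√t) = 1 − Φ(4.54/√12.6) = 1 − Φ(1.2790) ≈ 0.10045. Doubling: P(τ_{4.54} ≤ 12.6) ≈ 2 · 0.10045 = 0.20090 ≈ 0.2009.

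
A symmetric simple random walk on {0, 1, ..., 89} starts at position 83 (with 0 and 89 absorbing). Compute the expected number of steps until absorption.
E[τ | X_0 = 83] = 498

Let v_k = E[τ | X_0 = k]. Boundary: v_0 = v_89 = 0. Recurrence: v_k = 1 + (v_{k-1} + v_{k+1})/2 for 1 ≤ k ≤ 88. The particular solution to v_k − (v_{k-1} + v_{k+1})/2 = 1 is v_k = −k^2. Adding homogeneous solution A + B k and matching boundaries gives v_k = k (89 − k). Substituting k = 83: v_83 = 83 · 6 = 498.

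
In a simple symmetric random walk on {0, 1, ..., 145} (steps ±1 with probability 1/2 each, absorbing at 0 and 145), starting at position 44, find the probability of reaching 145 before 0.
P(hit 145 before 0) = 44/145

Let u_k = P(hit 145 before 0 | start at k). Then u_0 = 0, u_145 = 1, and u_k = u_{k-1}/2 + u_{k+1}/2 for 1 ≤ k ≤ 144. This harmonic recurrence is solved by u_k = k/145, giving u_44 = 44/145.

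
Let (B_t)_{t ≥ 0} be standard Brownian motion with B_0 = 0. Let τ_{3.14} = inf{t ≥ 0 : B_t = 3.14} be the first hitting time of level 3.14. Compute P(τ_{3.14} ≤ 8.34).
P(τ_{3.14} ≤ 8.34) = 2(1 − Φ(3.14/√8.34)) = 2(1 − Φ(1.0873)) ≈ 0.2769

By the reflection principle for standard BM, P(τ_b ≤ t) = 2 · P(B_t ≥ b). Since B_t ~ N(0, t), P(B_t ≥ 3.14) = 1 − Φ(3.14/√t) = 1 − Φ(3.14/√8.34) = 1 − Φ(1.0873) ≈ 0.13845. Doubling: P(τ_{3.14} ≤ 8.34) ≈ 2 · 0.13845 = 0.27690 ≈ 0.2769.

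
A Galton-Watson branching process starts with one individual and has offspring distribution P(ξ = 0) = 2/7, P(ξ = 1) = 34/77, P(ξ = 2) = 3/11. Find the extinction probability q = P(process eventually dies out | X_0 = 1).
q = 1

Mean offspring μ = 0·2/7 + 1·34/77 + 2·3/11 = 76/77 ≤ 1. For μ ≤ 1 with offspring not concentrated at 1, the Galton-Watson process goes extinct almost surely, so q = 1.
(Algebraic check: The pgf is f(s) = 2/7 + 34/77·s + 3/11·s². The extinction probability q is the smallest fixed point of f in [0, 1]. Setting s = f(s):
  3/11·s² + (34/77 − 1)·s + 2/7 = 0
  3/11·s² − (2/7 + 3/11)·s + 2/7 = 0
which factors as (s − 1)·(3/11·s − 2/7) = 0, giving roots s = 1 and s = (2/7)/(3/11) = 22/21. Since 22/21 ≥ 1, the smallest root in [0, 1] is s = 1.)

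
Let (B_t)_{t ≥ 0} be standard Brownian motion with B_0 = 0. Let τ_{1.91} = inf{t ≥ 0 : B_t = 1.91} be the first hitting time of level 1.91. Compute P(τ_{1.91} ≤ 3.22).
P(τ_{1.91} ≤ 3.22) = 2(1 − Φ(1.91/√3.22)) = 2(1 − Φ(1.0644)) ≈ 0.2871

By the reflection principle for standard BM, P(τ_b ≤ t) = 2 · P(B_t ≥ b). Since B_t ~ N(0, t), P(B_t ≥ 1.91) = 1 − Φ(1.91/√t) = 1 − Φ(1.91/√3.22) = 1 − Φ(1.0644) ≈ 0.14357. Doubling: P(τ_{1.91} ≤ 3.22) ≈ 2 · 0.14357 = 0.28714 ≈ 0.2871.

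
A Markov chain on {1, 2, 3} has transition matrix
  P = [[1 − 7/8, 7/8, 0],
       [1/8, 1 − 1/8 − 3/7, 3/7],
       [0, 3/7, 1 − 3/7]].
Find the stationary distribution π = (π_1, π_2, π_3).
π = (1/15, 7/15, 7/15)

This is a birth-death chain on three states, which satisfies detailed balance: π_1 · P_{12} = π_2 · P_{21} and π_2 · P_{23} = π_3 · P_{32}.
From π_1 · 7/8 = π_2 · 1/8: π_2/π_1 = (7/8)/(1/8) = 7.
From π_2 · 3/7 = π_3 · 3/7: π_3/π_2 = (3/7)/(3/7) = 1.
Take π_1 proportional to 1; then unnormalized π = (1, 7, 7). Normalize by dividing by the sum 15:
  π = (1/15, 7/15, 7/15).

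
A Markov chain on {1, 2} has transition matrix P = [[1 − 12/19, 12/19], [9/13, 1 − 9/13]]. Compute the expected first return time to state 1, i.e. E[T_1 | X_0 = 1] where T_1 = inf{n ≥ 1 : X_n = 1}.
E[T_1 | X_0 = 1] = 1/π_1 = 109/57

For an irreducible recurrent Markov chain with stationary distribution π, E[T_i | X_0 = i] = 1/π_i (Kac's formula). Here π_1 = (9/13)/(12/19 + 9/13) = (9/13)/(327/247) = 57/109, so E[T_1 | X_0 = 1] = 1/π_1 = (12/19 + 9/13)/(9/13) = (327/247)/(9/13) = 109/57.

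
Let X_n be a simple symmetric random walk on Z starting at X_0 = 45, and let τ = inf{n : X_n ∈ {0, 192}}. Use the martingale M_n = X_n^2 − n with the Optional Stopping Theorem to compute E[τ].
E[τ] = 6615

M_n = X_n^2 − n is a martingale (since E[X_{n+1}^2 | F_n] = X_n^2 + 1). By OST (τ has finite mean in a bounded region), E[M_τ] = E[M_0] = X_0^2 − 0 = 45^2 = 2025. Also E[M_τ] = E[X_τ^2] − E[τ]. The walk exits at 0 or 192, with P(hit 192 first) = 45/192, so E[X_τ^2] = 192^2 · 45/192 + 0 = 8640. Thus E[τ] = E[X_τ^2] − E[M_τ] = 8640 − 2025 = 6615 = 45(192 − 45) = 6615.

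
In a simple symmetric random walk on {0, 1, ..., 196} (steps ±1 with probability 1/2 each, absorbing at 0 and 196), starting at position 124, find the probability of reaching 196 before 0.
P(hit 196 before 0) = 124/196 = 31/49

Let u_k = P(hit 196 before 0 | start at k). Then u_0 = 0, u_196 = 1, and u_k = u_{k-1}/2 + u_{k+1}/2 for 1 ≤ k ≤ 195. This harmonic recurrence is solved by u_k = k/196, giving u_124 = 124/196 = 31/49.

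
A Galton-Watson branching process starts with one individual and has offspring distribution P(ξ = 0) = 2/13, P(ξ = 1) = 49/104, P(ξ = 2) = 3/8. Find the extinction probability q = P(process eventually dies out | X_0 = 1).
q = 16/39

The pgf is f(s) = 2/13 + 49/104·s + 3/8·s². The extinction probability q is the smallest fixed point of f in [0, 1]. Setting s = f(s):
  3/8·s² + (49/104 − 1)·s + 2/13 = 0
  3/8·s² − (2/13 + 3/8)·s + 2/13 = 0
which factors as (s − 1)·(3/8·s − 2/13) = 0, giving roots s = 1 and s = (2/13)/(3/8) = 16/39.
Mean offspring μ = 49/104 + 2·3/8 = 127/104 > 1 (supercritical), so q < 1. The extinction probability is the smaller root: q = (2/13)/(3/8) = 16/39.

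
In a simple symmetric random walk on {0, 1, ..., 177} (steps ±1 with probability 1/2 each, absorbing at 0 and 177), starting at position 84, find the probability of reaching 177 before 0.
P(hit 177 before 0) = 84/177 = 28/59

Let u_k = P(hit 177 before 0 | start at k). Then u_0 = 0, u_177 = 1, and u_k = u_{k-1}/2 + u_{k+1}/2 for 1 ≤ k ≤ 176. This harmonic recurrence is solved by u_k = k/177, giving u_84 = 84/177 = 28/59.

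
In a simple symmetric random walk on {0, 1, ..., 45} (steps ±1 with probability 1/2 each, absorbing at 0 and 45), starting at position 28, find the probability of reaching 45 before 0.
P(hit 45 before 0) = 28/45

Let u_k = P(hit 45 before 0 | start at k). Then u_0 = 0, u_45 = 1, and u_k = u_{k-1}/2 + u_{k+1}/2 for 1 ≤ k ≤ 44. This harmonic recurrence is solved by u_k = k/45, giving u_28 = 28/45.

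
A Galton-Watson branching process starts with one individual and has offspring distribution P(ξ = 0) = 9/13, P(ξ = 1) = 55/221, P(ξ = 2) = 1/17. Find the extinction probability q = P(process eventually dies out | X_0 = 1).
q = 1

Mean offspring μ = 0·9/13 + 1·55/221 + 2·1/17 = 81/221 ≤ 1. For μ ≤ 1 with offspring not concentrated at 1, the Galton-Watson process goes extinct almost surely, so q = 1.
(Algebraic check: The pgf is f(s) = 9/13 + 55/221·s + 1/17·s². The extinction probability q is the smallest fixed point of f in [0, 1]. Setting s = f(s):
  1/17·s² + (55/221 − 1)·s + 9/13 = 0
  1/17·s² − (9/13 + 1/17)·s + 9/13 = 0
which factors as (s − 1)·(1/17·s − 9/13) = 0, giving roots s = 1 and s = (9/13)/(1/17) = 153/13. Since 153/13 ≥ 1, the smallest root in [0, 1] is s = 1.)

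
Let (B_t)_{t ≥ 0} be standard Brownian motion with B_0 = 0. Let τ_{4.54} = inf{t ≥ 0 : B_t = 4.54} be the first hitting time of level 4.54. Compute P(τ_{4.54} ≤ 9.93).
P(τ_{4.54} ≤ 9.93) = 2(1 − Φ(4.54/√9.93)) = 2(1 − Φ(1.4407)) ≈ 0.1497

By the reflection principle for standard BM, P(τ_b ≤ t) = 2 · P(B_t ≥ b). Since B_t ~ N(0, t), P(B_t ≥ 4.54) = 1 − Φ(4.54/√t) = 1 − Φ(4.54/√9.93) = 1 − Φ(1.4407) ≈ 0.07483. Doubling: P(τ_{4.54} ≤ 9.93) ≈ 2 · 0.07483 = 0.14966 ≈ 0.1497.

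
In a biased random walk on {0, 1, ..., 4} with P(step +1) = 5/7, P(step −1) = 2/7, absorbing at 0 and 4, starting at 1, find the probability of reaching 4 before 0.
P(hit 4 before 0) = (1 − (2/5)^1) / (1 − (2/5)^4) = 125/203

Let u_k denote P(reach 4 before 0 | start at k). Boundary: u_0 = 0, u_4 = 1. Recurrence: u_k = 5/7·u_{k+1} + 2/7·u_{k-1} for 1 ≤ k ≤ 3. Try u_k = A + B·r^k with r = q/p = (2/7)/(5/7) = 2/5. Substitution satisfies the recurrence; boundary conditions give:
  u_k = (1 − r^k) / (1 − r^N) = (1 − (2/5)^1) / (1 − (2/5)^4) = 125/203.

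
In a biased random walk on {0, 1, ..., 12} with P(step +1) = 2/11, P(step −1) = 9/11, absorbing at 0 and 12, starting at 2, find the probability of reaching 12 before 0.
P(hit 12 before 0) = (1 − (9/2)^2) / (1 − (9/2)^12) = 1024/3667916005

Let u_k denote P(reach 12 before 0 | start at k). Boundary: u_0 = 0, u_12 = 1. Recurrence: u_k = 2/11·u_{k+1} + 9/11·u_{k-1} for 1 ≤ k ≤ 11. Try u_k = A + B·r^k with r = q/p = (9/11)/(2/11) = 9/2. Substitution satisfies the recurrence; boundary conditions give:
  u_k = (1 − r^k) / (1 − r^N) = (1 − (9/2)^2) / (1 − (9/2)^12) = 1024/3667916005.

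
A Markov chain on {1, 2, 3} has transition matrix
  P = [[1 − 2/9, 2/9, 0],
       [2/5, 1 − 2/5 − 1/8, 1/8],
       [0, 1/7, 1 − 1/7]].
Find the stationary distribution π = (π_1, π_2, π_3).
π = (24/49, 40/147, 5/21)

This is a birth-death chain on three states, which satisfies detailed balance: π_1 · P_{12} = π_2 · P_{21} and π_2 · P_{23} = π_3 · P_{32}.
From π_1 · 2/9 = π_2 · 2/5: π_2/π_1 = (2/9)/(2/5) = 5/9.
From π_2 · 1/8 = π_3 · 1/7: π_3/π_2 = (1/8)/(1/7) = 7/8.
Take π_1 proportional to 1; then unnormalized π = (1, 5/9, 35/72). Normalize by dividing by the sum 49/24:
  π = (24/49, 40/147, 5/21).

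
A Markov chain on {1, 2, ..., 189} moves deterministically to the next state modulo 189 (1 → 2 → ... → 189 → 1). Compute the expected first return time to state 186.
E[T_186 | X_0 = 186] = 189

The chain cycles deterministically, so starting at state 186 it returns in exactly 189 steps. Equivalently, the stationary distribution is uniform π_j = 1/189 for every state j, so by Kac's formula E[T_186] = 1/π_186 = 189.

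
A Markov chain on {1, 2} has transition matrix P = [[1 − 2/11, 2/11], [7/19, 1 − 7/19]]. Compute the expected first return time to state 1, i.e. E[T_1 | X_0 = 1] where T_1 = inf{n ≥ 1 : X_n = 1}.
E[T_1 | X_0 = 1] = 1/π_1 = 115/77

For an irreducible recurrent Markov chain with stationary distribution π, E[T_i | X_0 = i] = 1/π_i (Kac's formula). Here π_1 = (7/19)/(2/11 + 7/19) = (7/19)/(115/209) = 77/115, so E[T_1 | X_0 = 1] = 1/π_1 = (2/11 + 7/19)/(7/19) = (115/209)/(7/19) = 115/77.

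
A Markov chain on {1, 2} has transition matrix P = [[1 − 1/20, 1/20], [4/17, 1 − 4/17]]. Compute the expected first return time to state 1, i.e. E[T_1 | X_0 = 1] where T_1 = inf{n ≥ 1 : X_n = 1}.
E[T_1 | X_0 = 1] = 1/π_1 = 97/80

For an irreducible recurrent Markov chain with stationary distribution π, E[T_i | X_0 = i] = 1/π_i (Kac's formula). Here π_1 = (4/17)/(1/20 + 4/17) = (4/17)/(97/340) = 80/97, so E[T_1 | X_0 = 1] = 1/π_1 = (1/20 + 4/17)/(4/17) = (97/340)/(4/17) = 97/80.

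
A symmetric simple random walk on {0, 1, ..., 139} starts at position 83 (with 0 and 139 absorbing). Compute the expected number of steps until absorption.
E[τ | X_0 = 83] = 4648

Let v_k = E[τ | X_0 = k]. Boundary: v_0 = v_139 = 0. Recurrence: v_k = 1 + (v_{k-1} + v_{k+1})/2 for 1 ≤ k ≤ 138. The particular solution to v_k − (v_{k-1} + v_{k+1})/2 = 1 is v_k = −k^2. Adding homogeneous solution A + B k and matching boundaries gives v_k = k (139 − k). Substituting k = 83: v_83 = 83 · 56 = 4648.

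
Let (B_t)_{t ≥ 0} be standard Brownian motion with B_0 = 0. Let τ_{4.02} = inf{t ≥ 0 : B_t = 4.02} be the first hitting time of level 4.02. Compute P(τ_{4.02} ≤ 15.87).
P(τ_{4.02} ≤ 15.87) = 2(1 − Φ(4.02/√15.87)) = 2(1 − Φ(1.0091)) ≈ 0.3129

By the reflection principle for standard BM, P(τ_b ≤ t) = 2 · P(B_t ≥ b). Since B_t ~ N(0, t), P(B_t ≥ 4.02) = 1 − Φ(4.02/√t) = 1 − Φ(4.02/√15.87) = 1 − Φ(1.0091) ≈ 0.15646. Doubling: P(τ_{4.02} ≤ 15.87) ≈ 2 · 0.15646 = 0.31292 ≈ 0.3129.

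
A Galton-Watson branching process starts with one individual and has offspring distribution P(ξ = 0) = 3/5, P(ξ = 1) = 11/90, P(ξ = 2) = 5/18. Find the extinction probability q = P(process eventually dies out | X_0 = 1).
q = 1

Mean offspring μ = 0·3/5 + 1·11/90 + 2·5/18 = 61/90 ≤ 1. For μ ≤ 1 with offspring not concentrated at 1, the Galton-Watson process goes extinct almost surely, so q = 1.
(Algebraic check: The pgf is f(s) = 3/5 + 11/90·s + 5/18·s². The extinction probability q is the smallest fixed point of f in [0, 1]. Setting s = f(s):
  5/18·s² + (11/90 − 1)·s + 3/5 = 0
  5/18·s² − (3/5 + 5/18)·s + 3/5 = 0
which factors as (s − 1)·(5/18·s − 3/5) = 0, giving roots s = 1 and s = (3/5)/(5/18) = 54/25. Since 54/25 ≥ 1, the smallest root in [0, 1] is s = 1.)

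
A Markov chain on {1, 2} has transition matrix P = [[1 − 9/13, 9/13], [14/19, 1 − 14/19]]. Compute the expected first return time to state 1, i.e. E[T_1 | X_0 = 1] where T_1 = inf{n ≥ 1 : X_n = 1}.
E[T_1 | X_0 = 1] = 1/π_1 = 353/182

For an irreducible recurrent Markov chain with stationary distribution π, E[T_i | X_0 = i] = 1/π_i (Kac's formula). Here π_1 = (14/19)/(9/13 + 14/19) = (14/19)/(353/247) = 182/353, so E[T_1 | X_0 = 1] = 1/π_1 = (9/13 + 14/19)/(14/19) = (353/247)/(14/19) = 353/182.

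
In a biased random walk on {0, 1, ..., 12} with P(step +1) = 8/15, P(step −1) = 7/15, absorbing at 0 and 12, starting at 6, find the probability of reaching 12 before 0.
P(hit 12 before 0) = (1 − (7/8)^6) / (1 − (7/8)^12) = 262144/379793

Let u_k denote P(reach 12 before 0 | start at k). Boundary: u_0 = 0, u_12 = 1. Recurrence: u_k = 8/15·u_{k+1} + 7/15·u_{k-1} for 1 ≤ k ≤ 11. Try u_k = A + B·r^k with r = q/p = (7/15)/(8/15) = 7/8. Substitution satisfies the recurrence; boundary conditions give:
  u_k = (1 − r^k) / (1 − r^N) = (1 − (7/8)^6) / (1 − (7/8)^12) = 262144/379793.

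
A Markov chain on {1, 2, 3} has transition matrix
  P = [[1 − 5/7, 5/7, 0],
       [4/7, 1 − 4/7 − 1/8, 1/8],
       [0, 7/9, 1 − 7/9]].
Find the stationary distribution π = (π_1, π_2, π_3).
π = (224/549, 280/549, 5/61)

This is a birth-death chain on three states, which satisfies detailed balance: π_1 · P_{12} = π_2 · P_{21} and π_2 · P_{23} = π_3 · P_{32}.
From π_1 · 5/7 = π_2 · 4/7: π_2/π_1 = (5/7)/(4/7) = 5/4.
From π_2 · 1/8 = π_3 · 7/9: π_3/π_2 = (1/8)/(7/9) = 9/56.
Take π_1 proportional to 1; then unnormalized π = (1, 5/4, 45/224). Normalize by dividing by the sum 549/224:
  π = (224/549, 280/549, 5/61).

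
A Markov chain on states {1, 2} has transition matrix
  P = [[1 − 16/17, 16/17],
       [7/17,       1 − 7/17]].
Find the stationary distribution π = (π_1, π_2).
π_1 = 7/23, π_2 = 16/23

Solve πP = π with π_1 + π_2 = 1. From πP = π: π_1 · (1 − 16/17) + π_2 · 7/17 = π_1 ⇒ π_2 · 7/17 = π_1 · 16/17 ⇒ π_2/π_1 = (16/17)/(7/17) = 16/7. Together with π_1 + π_2 = 1:
  π_1 = (7/17)/(16/17 + 7/17) = (7/17)/(23/17) = 7/23,
  π_2 = (16/17)/(16/17 + 7/17) = (16/17)/(23/17) = 16/23.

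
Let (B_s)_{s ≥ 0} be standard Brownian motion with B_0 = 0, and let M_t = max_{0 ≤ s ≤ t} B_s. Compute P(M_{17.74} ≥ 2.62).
P(M_{17.74} ≥ 2.62) = 2·P(B_{17.74} ≥ 2.62) = 2(1 − Φ(2.62/√17.74)) ≈ 0.5339

By the reflection principle for Brownian motion, P(M_t ≥ a) = 2 · P(B_t ≥ a) for a ≥ 0. Since B_t ~ N(0, t), P(B_t ≥ 2.62) = 1 − Φ(2.62/√t) = 1 − Φ(2.62/√17.74) = 1 − Φ(0.6220). So
  P(M_{17.74} ≥ 2.62) = 2(1 − Φ(0.6220)) ≈ 0.5339.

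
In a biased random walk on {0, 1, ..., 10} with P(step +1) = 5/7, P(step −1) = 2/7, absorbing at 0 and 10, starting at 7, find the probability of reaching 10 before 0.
P(hit 10 before 0) = (1 − (2/5)^7) / (1 − (2/5)^10) = 3249875/3254867

Let u_k denote P(reach 10 before 0 | start at k). Boundary: u_0 = 0, u_10 = 1. Recurrence: u_k = 5/7·u_{k+1} + 2/7·u_{k-1} for 1 ≤ k ≤ 9. Try u_k = A + B·r^k with r = q/p = (2/7)/(5/7) = 2/5. Substitution satisfies the recurrence; boundary conditions give:
  u_k = (1 − r^k) / (1 − r^N) = (1 − (2/5)^7) / (1 − (2/5)^10) = 3249875/3254867.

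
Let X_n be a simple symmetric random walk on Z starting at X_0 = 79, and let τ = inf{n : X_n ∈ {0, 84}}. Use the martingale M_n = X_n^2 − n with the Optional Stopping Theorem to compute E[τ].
E[τ] = 395

M_n = X_n^2 − n is a martingale (since E[X_{n+1}^2 | F_n] = X_n^2 + 1). By OST (τ has finite mean in a bounded region), E[M_τ] = E[M_0] = X_0^2 − 0 = 79^2 = 6241. Also E[M_τ] = E[X_τ^2] − E[τ]. The walk exits at 0 or 84, with P(hit 84 first) = 79/84, so E[X_τ^2] = 84^2 · 79/84 + 0 = 6636. Thus E[τ] = E[X_τ^2] − E[M_τ] = 6636 − 6241 = 395 = 79(84 − 79) = 395.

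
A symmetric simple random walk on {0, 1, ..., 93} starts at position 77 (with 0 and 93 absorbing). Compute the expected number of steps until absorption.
E[τ | X_0 = 77] = 1232

Let v_k = E[τ | X_0 = k]. Boundary: v_0 = v_93 = 0. Recurrence: v_k = 1 + (v_{k-1} + v_{k+1})/2 for 1 ≤ k ≤ 92. The particular solution to v_k − (v_{k-1} + v_{k+1})/2 = 1 is v_k = −k^2. Adding homogeneous solution A + B k and matching boundaries gives v_k = k (93 − k). Substituting k = 77: v_77 = 77 · 16 = 1232.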